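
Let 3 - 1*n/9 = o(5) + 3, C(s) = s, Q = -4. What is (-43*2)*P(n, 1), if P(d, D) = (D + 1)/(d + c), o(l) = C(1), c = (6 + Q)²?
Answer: 172/5 ≈ 34.400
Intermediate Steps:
c = 4 (c = (6 - 4)² = 2² = 4)
o(l) = 1
n = -9 (n = 27 - 9*(1 + 3) = 27 - 9*4 = 27 - 36 = -9)
P(d, D) = (1 + D)/(4 + d) (P(d, D) = (D + 1)/(d + 4) = (1 + D)/(4 + d))
(-43*2)*P(n, 1) = (-43*2)*((1 + 1)/(4 - 9)) = -86*2/(-5) = -(-86)*2/5 = -86*(-⅖) = 172/5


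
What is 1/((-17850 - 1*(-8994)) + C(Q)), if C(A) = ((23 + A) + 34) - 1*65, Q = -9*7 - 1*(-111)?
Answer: -1/8816 ≈ -0.00011343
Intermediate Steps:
Q = 48 (Q = -63 + 111 = 48)
C(A) = -8 + A (C(A) = (57 + A) - 65 = -8 + A)
1/((-17850 - 1*(-8994)) + C(Q)) = 1/((-17850 - 1*(-8994)) + (-8 + 48)) = 1/((-17850 + 8994) + 40) = 1/(-8856 + 40) = 1/(-8816) = -1/8816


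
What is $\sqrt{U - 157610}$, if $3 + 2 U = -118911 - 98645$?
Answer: $\frac{i \sqrt{1065558}}{2} \approx 516.13 i$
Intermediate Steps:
$U = - \frac{217559}{2}$ ($U = - \frac{3}{2} + \frac{-118911 - 98645}{2} = - \frac{3}{2} + \frac{1}{2} \left(-217556\right) = - \frac{3}{2} - 108778 = - \frac{217559}{2} \approx -1.0878 \cdot 10^{5}$)
$\sqrt{U - 157610} = \sqrt{- \frac{217559}{2} - 157610} = \sqrt{- \frac{532779}{2}} = \frac{i \sqrt{1065558}}{2}$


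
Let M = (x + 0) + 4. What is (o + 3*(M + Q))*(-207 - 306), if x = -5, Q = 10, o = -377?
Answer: 179550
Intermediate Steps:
M = -1 (M = (-5 + 0) + 4 = -5 + 4 = -1)
(o + 3*(M + Q))*(-207 - 306) = (-377 + 3*(-1 + 10))*(-207 - 306) = (-377 + 3*9)*(-513) = (-377 + 27)*(-513) = -350*(-513) = 179550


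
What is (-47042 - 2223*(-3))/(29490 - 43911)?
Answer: 40373/14421 ≈ 2.7996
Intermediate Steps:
(-47042 - 2223*(-3))/(29490 - 43911) = (-47042 + 6669)/(-14421) = -40373*(-1/14421) = 40373/14421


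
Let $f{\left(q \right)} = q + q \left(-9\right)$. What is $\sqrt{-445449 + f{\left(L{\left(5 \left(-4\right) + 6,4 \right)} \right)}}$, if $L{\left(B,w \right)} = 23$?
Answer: $i \sqrt{445633} \approx 667.56 i$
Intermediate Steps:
$f{\left(q \right)} = - 8 q$ ($f{\left(q \right)} = q - 9 q = - 8 q$)
$\sqrt{-445449 + f{\left(L{\left(5 \left(-4\right) + 6,4 \right)} \right)}} = \sqrt{-445449 - 184} = \sqrt{-445633} = i \sqrt{445633}$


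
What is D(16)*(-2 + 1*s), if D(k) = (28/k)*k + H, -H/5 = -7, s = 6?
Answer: 252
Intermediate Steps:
H = 35 (H = -5*(-7) = 35)
D(k) = 63 (D(k) = (28/k)*k + 35 = 28 + 35 = 63)
D(16)*(-2 + 1*s) = 63*(-2 + 1*6) = 63*(-2 + 6) = 63*4 = 252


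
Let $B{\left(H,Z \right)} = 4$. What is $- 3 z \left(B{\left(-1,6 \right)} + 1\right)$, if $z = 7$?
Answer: $-105$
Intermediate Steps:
$- 3 z \left(B{\left(-1,6 \right)} + 1\right) = \left(-3\right) 7 \left(4 + 1\right) = \left(-21\right) 5 = -105$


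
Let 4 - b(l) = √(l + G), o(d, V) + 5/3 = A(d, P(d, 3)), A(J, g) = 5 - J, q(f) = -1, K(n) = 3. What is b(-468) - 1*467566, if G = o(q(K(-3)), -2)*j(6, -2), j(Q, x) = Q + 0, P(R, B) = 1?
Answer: -467562 - I*√442 ≈ -4.6756e+5 - 21.024*I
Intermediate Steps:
j(Q, x) = Q
o(d, V) = 10/3 - d (o(d, V) = -5/3 + (5 - d) = 10/3 - d)
G = 26 (G = (10/3 - 1*(-1))*6 = (10/3 + 1)*6 = (13/3)*6 = 26)
b(l) = 4 - √(26 + l) (b(l) = 4 - √(l + 26) = 4 - √(26 + l))
b(-468) - 1*467566 = (4 - √(26 - 468)) - 1*467566 = (4 - √(-442)) - 467566 = (4 - I*√442) - 467566 = -467562 - I*√442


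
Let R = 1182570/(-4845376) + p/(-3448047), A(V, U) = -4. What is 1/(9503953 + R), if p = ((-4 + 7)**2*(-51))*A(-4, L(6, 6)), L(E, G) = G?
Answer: 2784514030112/26463889788949524215 ≈ 1.0522e-7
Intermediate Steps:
p = 1836 (p = ((-4 + 7)**2*(-51))*(-4) = (3**2*(-51))*(-4) = (9*(-51))*(-4) = -459*(-4) = 1836)
R = -681075508521/2784514030112 (R = 1182570/(-4845376) + 1836/(-3448047) = 1182570*(-1/4845376) + 1836*(-1/3448047) = -591285/2422688 - 612/1149349 = -681075508521/2784514030112 ≈ -0.24459)
1/(9503953 + R) = 1/(9503953 - 681075508521/2784514030112) = 1/(26463889788949524215/2784514030112) = 2784514030112/26463889788949524215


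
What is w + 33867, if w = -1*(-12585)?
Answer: 46452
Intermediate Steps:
w = 12585
w + 33867 = 12585 + 33867 = 46452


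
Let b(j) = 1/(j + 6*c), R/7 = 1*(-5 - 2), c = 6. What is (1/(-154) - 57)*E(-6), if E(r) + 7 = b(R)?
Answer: 403834/1001 ≈ 403.43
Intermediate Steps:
R = -49 (R = 7*(1*(-5 - 2)) = 7*(1*(-7)) = 7*(-7) = -49)
b(j) = 1/(36 + j) (b(j) = 1/(j + 6*6) = 1/(j + 36) = 1/(36 + j))
E(r) = -92/13 (E(r) = -7 + 1/(36 - 49) = -7 + 1/(-13) = -7 - 1/13 = -92/13)
(1/(-154) - 57)*E(-6) = (1/(-154) - 57)*(-92/13) = (-1/154 - 57)*(-92/13) = -8779/154*(-92/13) = 403834/1001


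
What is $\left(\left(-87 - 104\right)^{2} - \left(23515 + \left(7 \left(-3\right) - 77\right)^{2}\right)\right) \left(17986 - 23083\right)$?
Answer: $-17136114$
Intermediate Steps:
$\left(\left(-87 - 104\right)^{2} - \left(23515 + \left(7 \left(-3\right) - 77\right)^{2}\right)\right) \left(17986 - 23083\right) = \left(\left(-191\right)^{2} - \left(23515 + \left(-21 - 77\right)^{2}\right)\right) \left(-5097\right) = \left(36481 - 33119\right) \left(-5097\right) = 3362 \left(-5097\right) = -17136114$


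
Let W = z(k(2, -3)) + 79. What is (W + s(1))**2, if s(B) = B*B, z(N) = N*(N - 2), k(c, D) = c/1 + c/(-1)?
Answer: 6400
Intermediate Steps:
k(c, D) = 0 (k(c, D) = c*1 + c*(-1) = c - c = 0)
z(N) = N*(-2 + N)
s(B) = B**2
W = 79 (W = 0*(-2 + 0) + 79 = 0*(-2) + 79 = 0 + 79 = 79)
(W + s(1))**2 = (79 + 1**2)**2 = (79 + 1)**2 = 80**2 = 6400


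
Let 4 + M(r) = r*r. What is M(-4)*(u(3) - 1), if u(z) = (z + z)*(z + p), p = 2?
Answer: 348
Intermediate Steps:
M(r) = -4 + r² (M(r) = -4 + r*r = -4 + r²)
u(z) = 2*z*(2 + z) (u(z) = (z + z)*(z + 2) = (2*z)*(2 + z) = 2*z*(2 + z))
M(-4)*(u(3) - 1) = (-4 + (-4)²)*(2*3*(2 + 3) - 1) = (-4 + 16)*(2*3*5 - 1) = 12*(30 - 1) = 12*29 = 348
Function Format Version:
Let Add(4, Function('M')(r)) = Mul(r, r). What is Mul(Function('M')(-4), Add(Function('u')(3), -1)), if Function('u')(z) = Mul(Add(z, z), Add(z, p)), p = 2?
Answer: 348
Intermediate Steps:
Function('M')(r) = Add(-4, Pow(r, 2)) (Function('M')(r) = Add(-4, Mul(r, r)) = Add(-4, Pow(r, 2)))
Function('u')(z) = Mul(2, z, Add(2, z)) (Function('u')(z) = Mul(Add(z, z), Add(z, 2)) = Mul(Mul(2, z), Add(2, z)) = Mul(2, z, Add(2, z)))
Mul(Function('M')(-4), Add(Function('u')(3), -1)) = Mul(Add(-4, Pow(-4, 2)), Add(Mul(2, 3, Add(2, 3)), -1)) = Mul(Add(-4, 16), Add(Mul(2, 3, 5), -1)) = Mul(12, Add(30, -1)) = Mul(12, 29) = 348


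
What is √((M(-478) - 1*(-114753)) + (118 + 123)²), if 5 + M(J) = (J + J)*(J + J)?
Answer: √1086765 ≈ 1042.5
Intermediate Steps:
M(J) = -5 + 4*J² (M(J) = -5 + (J + J)*(J + J) = -5 + (2*J)*(2*J) = -5 + 4*J²)
√((M(-478) - 1*(-114753)) + (118 + 123)²) = √(((-5 + 4*(-478)²) - 1*(-114753)) + (118 + 123)²) = √(((-5 + 4*228484) + 114753) + 241²) = √(((-5 + 913936) + 114753) + 58081) = √((913931 + 114753) + 58081) = √(1028684 + 58081) = √1086765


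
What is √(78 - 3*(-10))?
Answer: 6*√3 ≈ 10.392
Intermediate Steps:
√(78 - 3*(-10)) = √(78 + 30) = √108 = 6*√3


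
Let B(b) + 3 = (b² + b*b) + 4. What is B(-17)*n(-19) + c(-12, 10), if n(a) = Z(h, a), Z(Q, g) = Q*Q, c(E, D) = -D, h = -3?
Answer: 5201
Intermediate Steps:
B(b) = 1 + 2*b² (B(b) = -3 + ((b² + b*b) + 4) = -3 + ((b² + b²) + 4) = -3 + (2*b² + 4) = -3 + (4 + 2*b²) = 1 + 2*b²)
Z(Q, g) = Q²
n(a) = 9 (n(a) = (-3)² = 9)
B(-17)*n(-19) + c(-12, 10) = (1 + 2*(-17)²)*9 - 1*10 = (1 + 2*289)*9 - 10 = (1 + 578)*9 - 10 = 579*9 - 10 = 5211 - 10 = 5201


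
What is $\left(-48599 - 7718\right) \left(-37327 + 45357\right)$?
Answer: $-452225510$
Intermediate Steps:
$\left(-48599 - 7718\right) \left(-37327 + 45357\right) = \left(-48599 + \left(-22653 + 14935\right)\right) 8030 = \left(-48599 - 7718\right) 8030 = \left(-56317\right) 8030 = -452225510$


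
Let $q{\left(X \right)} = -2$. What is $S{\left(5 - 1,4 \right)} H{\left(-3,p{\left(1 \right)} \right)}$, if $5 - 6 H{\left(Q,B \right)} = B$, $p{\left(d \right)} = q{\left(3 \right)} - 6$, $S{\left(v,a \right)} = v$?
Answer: $\frac{26}{3} \approx 8.6667$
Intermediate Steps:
$p{\left(d \right)} = -8$ ($p{\left(d \right)} = -2 - 6 = -8$)
$H{\left(Q,B \right)} = \frac{5}{6} - \frac{B}{6}$
$S{\left(5 - 1,4 \right)} H{\left(-3,p{\left(1 \right)} \right)} = \left(5 - 1\right) \left(\frac{5}{6} - - \frac{4}{3}\right) = \left(5 - 1\right) \left(\frac{5}{6} + \frac{4}{3}\right) = 4 \cdot \frac{13}{6} = \frac{26}{3}$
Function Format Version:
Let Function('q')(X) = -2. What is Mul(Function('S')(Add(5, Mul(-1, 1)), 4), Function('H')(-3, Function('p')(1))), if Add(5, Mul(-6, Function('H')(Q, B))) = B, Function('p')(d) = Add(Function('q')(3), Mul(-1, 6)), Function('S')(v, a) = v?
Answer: Rational(26, 3) ≈ 8.6667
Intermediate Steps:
Function('p')(d) = -8 (Function('p')(d) = Add(-2, Mul(-1, 6)) = Add(-2, -6) = -8)
Function('H')(Q, B) = Add(Rational(5, 6), Mul(Rational(-1, 6), B))
Mul(Function('S')(Add(5, Mul(-1, 1)), 4), Function('H')(-3, Function('p')(1))) = Mul(Add(5, Mul(-1, 1)), Add(Rational(5, 6), Mul(Rational(-1, 6), -8))) = Mul(Add(5, -1), Add(Rational(5, 6), Rational(4, 3))) = Mul(4, Rational(13, 6)) = Rational(26, 3)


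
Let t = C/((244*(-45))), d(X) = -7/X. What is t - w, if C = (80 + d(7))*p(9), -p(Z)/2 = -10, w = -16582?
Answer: 9103439/549 ≈ 16582.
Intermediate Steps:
p(Z) = 20 (p(Z) = -2*(-10) = 20)
C = 1580 (C = (80 - 7/7)*20 = (80 - 7*1/7)*20 = (80 - 1)*20 = 79*20 = 1580)
t = -79/549 (t = 1580/((244*(-45))) = 1580/(-10980) = 1580*(-1/10980) = -79/549 ≈ -0.14390)
t - w = -79/549 - 1*(-16582) = -79/549 + 16582 = 9103439/549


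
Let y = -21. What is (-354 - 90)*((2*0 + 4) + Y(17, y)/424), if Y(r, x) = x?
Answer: -185925/106 ≈ -1754.0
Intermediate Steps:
(-354 - 90)*((2*0 + 4) + Y(17, y)/424) = (-354 - 90)*((2*0 + 4) - 21/424) = -444*((0 + 4) - 21*1/424) = -444*(4 - 21/424) = -444*1675/424 = -185925/106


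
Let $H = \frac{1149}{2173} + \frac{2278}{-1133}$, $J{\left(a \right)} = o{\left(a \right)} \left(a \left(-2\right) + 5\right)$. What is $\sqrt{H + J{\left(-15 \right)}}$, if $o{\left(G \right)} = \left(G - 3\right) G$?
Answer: $\frac{\sqrt{57272082496156957}}{2462009} \approx 97.203$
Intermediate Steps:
$o{\left(G \right)} = G \left(-3 + G\right)$ ($o{\left(G \right)} = \left(-3 + G\right) G = G \left(-3 + G\right)$)
$J{\left(a \right)} = a \left(-3 + a\right) \left(5 - 2 a\right)$ ($J{\left(a \right)} = a \left(-3 + a\right) \left(a \left(-2\right) + 5\right) = a \left(-3 + a\right) \left(- 2 a + 5\right) = a \left(-3 + a\right) \left(5 - 2 a\right)$)
$H = - \frac{3648277}{2462009}$ ($H = 1149 \cdot \frac{1}{2173} + 2278 \left(- \frac{1}{1133}\right) = \frac{1149}{2173} - \frac{2278}{1133} = - \frac{3648277}{2462009} \approx -1.4818$)
$\sqrt{H + J{\left(-15 \right)}} = \sqrt{- \frac{3648277}{2462009} - - 15 \left(-5 + 2 \left(-15\right)\right) \left(-3 - 15\right)} = \sqrt{- \frac{3648277}{2462009} - \left(-15\right) \left(-5 - 30\right) \left(-18\right)} = \sqrt{- \frac{3648277}{2462009} - \left(-15\right) \left(-35\right) \left(-18\right)} = \sqrt{- \frac{3648277}{2462009} + 9450} = \sqrt{\frac{23262336773}{2462009}} = \frac{\sqrt{57272082496156957}}{2462009}$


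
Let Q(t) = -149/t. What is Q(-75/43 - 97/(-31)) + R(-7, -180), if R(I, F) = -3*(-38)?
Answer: 11827/1846 ≈ 6.4068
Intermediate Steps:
R(I, F) = 114
Q(-75/43 - 97/(-31)) + R(-7, -180) = -149/(-75/43 - 97/(-31)) + 114 = -149/(-75*1/43 - 97*(-1/31)) + 114 = -149/(-75/43 + 97/31) + 114 = -149/1846/1333 + 114 = -149*1333/1846 + 114 = -198617/1846 + 114 = 11827/1846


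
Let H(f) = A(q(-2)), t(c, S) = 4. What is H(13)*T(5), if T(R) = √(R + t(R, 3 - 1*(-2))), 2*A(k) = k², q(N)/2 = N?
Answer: 24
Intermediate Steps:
q(N) = 2*N
A(k) = k²/2
H(f) = 8 (H(f) = (2*(-2))²/2 = (½)*(-4)² = (½)*16 = 8)
T(R) = √(4 + R) (T(R) = √(R + 4) = √(4 + R))
H(13)*T(5) = 8*√(4 + 5) = 8*√9 = 8*3 = 24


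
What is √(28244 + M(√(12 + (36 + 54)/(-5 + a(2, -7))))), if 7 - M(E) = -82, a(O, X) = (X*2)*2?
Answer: √28333 ≈ 168.32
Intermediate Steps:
a(O, X) = 4*X (a(O, X) = (2*X)*2 = 4*X)
M(E) = 89 (M(E) = 7 - 1*(-82) = 7 + 82 = 89)
√(28244 + M(√(12 + (36 + 54)/(-5 + a(2, -7))))) = √(28244 + 89) = √28333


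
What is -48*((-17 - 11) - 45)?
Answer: 3504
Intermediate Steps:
-48*((-17 - 11) - 45) = -48*(-28 - 45) = -48*(-73) = 3504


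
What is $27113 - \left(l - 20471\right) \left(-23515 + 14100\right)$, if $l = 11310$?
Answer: $-86223702$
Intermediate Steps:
$27113 - \left(l - 20471\right) \left(-23515 + 14100\right) = 27113 - \left(11310 - 20471\right) \left(-23515 + 14100\right) = 27113 - \left(-9161\right) \left(-9415\right) = 27113 - 86250815 = -86223702$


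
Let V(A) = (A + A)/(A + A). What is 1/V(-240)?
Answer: 1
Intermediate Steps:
V(A) = 1 (V(A) = (2*A)/((2*A)) = (2*A)*(1/(2*A)) = 1)
1/V(-240) = 1/1 = 1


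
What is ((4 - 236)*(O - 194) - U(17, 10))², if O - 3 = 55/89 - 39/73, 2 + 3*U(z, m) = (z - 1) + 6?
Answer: 745073891125450384/379899081 ≈ 1.9612e+9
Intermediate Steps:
U(z, m) = 1 + z/3 (U(z, m) = -⅔ + ((z - 1) + 6)/3 = -⅔ + ((-1 + z) + 6)/3 = -⅔ + (5 + z)/3 = -⅔ + (5/3 + z/3) = 1 + z/3)
O = 20035/6497 (O = 3 + (55/89 - 39/73) = 3 + 544/6497 = 20035/6497 ≈ 3.0837)
((4 - 236)*(O - 194) - U(17, 10))² = ((4 - 236)*(20035/6497 - 194) - (1 + (⅓)*17))² = (-232*(-1240383/6497) - (1 + 17/3))² = (287768856/6497 - 1*20/3)² = (287768856/6497 - 20/3)² = (863176628/19491)² = 745073891125450384/379899081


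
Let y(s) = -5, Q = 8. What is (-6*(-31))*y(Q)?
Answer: -930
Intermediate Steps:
(-6*(-31))*y(Q) = -6*(-31)*(-5) = 186*(-5) = -930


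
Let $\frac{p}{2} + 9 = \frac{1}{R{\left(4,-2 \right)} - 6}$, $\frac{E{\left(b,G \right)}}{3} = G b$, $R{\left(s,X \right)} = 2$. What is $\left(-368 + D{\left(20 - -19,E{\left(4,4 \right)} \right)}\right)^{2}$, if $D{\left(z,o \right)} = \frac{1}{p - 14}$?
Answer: $\frac{572262084}{4225} \approx 1.3545 \cdot 10^{5}$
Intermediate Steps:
$E{\left(b,G \right)} = 3 G b$
$p = - \frac{37}{2}$ ($p = -18 + \frac{2}{2 - 6} = -18 + \frac{2}{-4} = -18 + 2 \left(- \frac{1}{4}\right) = -18 - \frac{1}{2} = - \frac{37}{2} \approx -18.5$)
$D{\left(z,o \right)} = - \frac{2}{65}$ ($D{\left(z,o \right)} = \frac{1}{- \frac{37}{2} - 14} = \frac{1}{- \frac{65}{2}} = - \frac{2}{65}$)
$\left(-368 + D{\left(20 - -19,E{\left(4,4 \right)} \right)}\right)^{2} = \left(-368 - \frac{2}{65}\right)^{2} = \left(- \frac{23922}{65}\right)^{2} = \frac{572262084}{4225}$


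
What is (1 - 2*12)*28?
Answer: -644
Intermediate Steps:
(1 - 2*12)*28 = (1 - 24)*28 = -23*28 = -644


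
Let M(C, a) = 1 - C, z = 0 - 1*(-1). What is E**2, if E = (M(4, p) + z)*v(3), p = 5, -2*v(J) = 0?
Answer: 0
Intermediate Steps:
v(J) = 0 (v(J) = -1/2*0 = 0)
z = 1 (z = 0 + 1 = 1)
E = 0 (E = ((1 - 1*4) + 1)*0 = ((1 - 4) + 1)*0 = (-3 + 1)*0 = -2*0 = 0)
E**2 = 0**2 = 0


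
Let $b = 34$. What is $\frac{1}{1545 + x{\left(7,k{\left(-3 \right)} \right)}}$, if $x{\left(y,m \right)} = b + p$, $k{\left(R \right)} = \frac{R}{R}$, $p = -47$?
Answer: $\frac{1}{1532} \approx 0.00065274$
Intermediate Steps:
$k{\left(R \right)} = 1$
$x{\left(y,m \right)} = -13$ ($x{\left(y,m \right)} = 34 - 47 = -13$)
$\frac{1}{1545 + x{\left(7,k{\left(-3 \right)} \right)}} = \frac{1}{1545 - 13} = \frac{1}{1532}$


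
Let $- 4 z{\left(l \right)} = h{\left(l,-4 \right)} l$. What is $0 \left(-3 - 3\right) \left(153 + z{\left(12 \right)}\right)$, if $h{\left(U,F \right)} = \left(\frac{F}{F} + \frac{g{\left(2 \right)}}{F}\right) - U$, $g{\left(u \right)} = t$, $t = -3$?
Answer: $0$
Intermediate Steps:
$g{\left(u \right)} = -3$
$h{\left(U,F \right)} = 1 - U - \frac{3}{F}$ ($h{\left(U,F \right)} = \left(\frac{F}{F} - \frac{3}{F}\right) - U = \left(1 - \frac{3}{F}\right) - U = 1 - U - \frac{3}{F}$)
$z{\left(l \right)} = - \frac{l \left(\frac{7}{4} - l\right)}{4}$ ($z{\left(l \right)} = - \frac{\left(1 - l - \frac{3}{-4}\right) l}{4} = - \frac{\left(1 - l - - \frac{3}{4}\right) l}{4} = - \frac{\left(1 - l + \frac{3}{4}\right) l}{4} = - \frac{\left(\frac{7}{4} - l\right) l}{4} = - \frac{l \left(\frac{7}{4} - l\right)}{4}$)
$0 \left(-3 - 3\right) \left(153 + z{\left(12 \right)}\right) = 0 \left(-3 - 3\right) \left(153 + \frac{1}{16} \cdot 12 \left(-7 + 4 \cdot 12\right)\right) = 0 \left(-6\right) \left(153 + \frac{1}{16} \cdot 12 \left(-7 + 48\right)\right) = 0 \left(153 + \frac{1}{16} \cdot 12 \cdot 41\right) = 0 \left(153 + \frac{123}{4}\right) = 0 \cdot \frac{735}{4} = 0$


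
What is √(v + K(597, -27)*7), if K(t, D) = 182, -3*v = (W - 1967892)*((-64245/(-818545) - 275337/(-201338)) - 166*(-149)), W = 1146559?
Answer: √1351328345159593303824795180642/14126075418 ≈ 82292.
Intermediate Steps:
v = 669633734541191675959/98882527926 (v = -(1146559 - 1967892)*((-64245/(-818545) - 275337/(-201338)) - 166*(-149))/3 = -(-821333)*((-64245*(-1/818545) - 275337*(-1/201338)) + 24734)/3 = -(-821333)*((12849/163709 + 275337/201338) + 24734)/3 = -(-821333)*(47662136895/32960842642 + 24734)/3 = -(-821333)*815301144044123/(3*32960842642) = -⅓*(-669633734541191675959/32960842642) = 669633734541191675959/98882527926 ≈ 6.7720e+9)
√(v + K(597, -27)*7) = √(669633734541191675959/98882527926 + 182*7) = √(669633734541191675959/98882527926 + 1274) = √(669633860517532253683/98882527926) = √1351328345159593303824795180642/14126075418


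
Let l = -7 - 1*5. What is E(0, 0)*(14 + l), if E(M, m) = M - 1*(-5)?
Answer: 10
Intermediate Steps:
E(M, m) = 5 + M (E(M, m) = M + 5 = 5 + M)
l = -12 (l = -7 - 5 = -12)
E(0, 0)*(14 + l) = (5 + 0)*(14 - 12) = 5*2 = 10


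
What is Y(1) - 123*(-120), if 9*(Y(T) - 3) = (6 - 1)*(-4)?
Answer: 132847/9 ≈ 14761.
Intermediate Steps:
Y(T) = 7/9 (Y(T) = 3 + ((6 - 1)*(-4))/9 = 3 + (5*(-4))/9 = 3 + (⅑)*(-20) = 3 - 20/9 = 7/9)
Y(1) - 123*(-120) = 7/9 - 123*(-120) = 7/9 + 14760 = 132847/9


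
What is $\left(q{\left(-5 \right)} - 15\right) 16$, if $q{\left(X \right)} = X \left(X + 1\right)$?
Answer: $80$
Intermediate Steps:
$q{\left(X \right)} = X \left(1 + X\right)$
$\left(q{\left(-5 \right)} - 15\right) 16 = \left(- 5 \left(1 - 5\right) - 15\right) 16 = \left(\left(-5\right) \left(-4\right) - 15\right) 16 = \left(20 - 15\right) 16 = 5 \cdot 16 = 80$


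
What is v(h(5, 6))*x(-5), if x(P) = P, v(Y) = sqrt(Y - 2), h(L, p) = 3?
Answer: -5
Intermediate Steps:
v(Y) = sqrt(-2 + Y)
v(h(5, 6))*x(-5) = sqrt(-2 + 3)*(-5) = sqrt(1)*(-5) = 1*(-5) = -5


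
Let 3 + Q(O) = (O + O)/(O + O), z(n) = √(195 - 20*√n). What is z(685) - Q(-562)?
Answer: 2 + √(195 - 20*√685) ≈ 2.0 + 18.123*I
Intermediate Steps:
Q(O) = -2 (Q(O) = -3 + (O + O)/(O + O) = -3 + (2*O)/((2*O)) = -3 + (2*O)*(1/(2*O)) = -3 + 1 = -2)
z(685) - Q(-562) = √(195 - 20*√685) - 1*(-2) = √(195 - 20*√685) + 2 = 2 + √(195 - 20*√685)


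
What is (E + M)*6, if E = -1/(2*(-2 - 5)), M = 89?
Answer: 3741/7 ≈ 534.43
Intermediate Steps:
E = 1/14 (E = -1/(2*(-7)) = -1/(-14) = -1*(-1/14) = 1/14 ≈ 0.071429)
(E + M)*6 = (1/14 + 89)*6 = (1247/14)*6 = 3741/7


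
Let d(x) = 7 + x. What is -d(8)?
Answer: -15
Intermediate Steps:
-d(8) = -(7 + 8) = -1*15 = -15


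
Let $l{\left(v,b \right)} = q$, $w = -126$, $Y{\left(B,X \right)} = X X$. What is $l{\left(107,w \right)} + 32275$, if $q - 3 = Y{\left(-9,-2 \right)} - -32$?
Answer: $32314$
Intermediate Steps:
$Y{\left(B,X \right)} = X^{2}$
$q = 39$ ($q = 3 + \left(\left(-2\right)^{2} - -32\right) = 3 + \left(4 + 32\right) = 3 + 36 = 39$)
$l{\left(v,b \right)} = 39$
$l{\left(107,w \right)} + 32275 = 39 + 32275 = 32314$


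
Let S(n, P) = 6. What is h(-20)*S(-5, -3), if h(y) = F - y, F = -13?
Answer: 42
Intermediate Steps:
h(y) = -13 - y
h(-20)*S(-5, -3) = (-13 - 1*(-20))*6 = (-13 + 20)*6 = 7*6 = 42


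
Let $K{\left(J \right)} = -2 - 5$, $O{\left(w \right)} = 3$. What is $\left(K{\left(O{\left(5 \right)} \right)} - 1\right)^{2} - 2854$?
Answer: $-2790$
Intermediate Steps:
$K{\left(J \right)} = -7$ ($K{\left(J \right)} = -2 - 5 = -7$)
$\left(K{\left(O{\left(5 \right)} \right)} - 1\right)^{2} - 2854 = \left(-7 - 1\right)^{2} - 2854 = \left(-8\right)^{2} - 2854 = 64 - 2854 = -2790$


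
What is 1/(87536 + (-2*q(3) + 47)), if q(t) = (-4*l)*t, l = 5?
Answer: 1/87703 ≈ 1.1402e-5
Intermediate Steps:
q(t) = -20*t (q(t) = (-4*5)*t = -20*t)
1/(87536 + (-2*q(3) + 47)) = 1/(87536 + (-(-40)*3 + 47)) = 1/(87536 + (-2*(-60) + 47)) = 1/(87536 + (120 + 47)) = 1/(87536 + 167) = 1/87703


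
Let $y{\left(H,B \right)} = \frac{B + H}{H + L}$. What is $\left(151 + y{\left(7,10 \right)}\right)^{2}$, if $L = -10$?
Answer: $\frac{190096}{9} \approx 21122.0$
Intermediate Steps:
$y{\left(H,B \right)} = \frac{B + H}{-10 + H}$ ($y{\left(H,B \right)} = \frac{B + H}{H - 10} = \frac{B + H}{-10 + H}$)
$\left(151 + y{\left(7,10 \right)}\right)^{2} = \left(151 + \frac{10 + 7}{-10 + 7}\right)^{2} = \left(151 + \frac{1}{-3} \cdot 17\right)^{2} = \left(151 - \frac{17}{3}\right)^{2} = \left(\frac{436}{3}\right)^{2} = \frac{190096}{9}$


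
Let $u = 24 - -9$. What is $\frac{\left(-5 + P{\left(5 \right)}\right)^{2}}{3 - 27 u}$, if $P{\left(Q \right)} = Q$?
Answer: $0$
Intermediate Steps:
$u = 33$ ($u = 24 + \left(-1 + 10\right) = 24 + 9 = 33$)
$\frac{\left(-5 + P{\left(5 \right)}\right)^{2}}{3 - 27 u} = \frac{\left(-5 + 5\right)^{2}}{3 - 891} = \frac{0^{2}}{3 - 891} = \frac{0}{-888} = 0 \left(- \frac{1}{888}\right) = 0$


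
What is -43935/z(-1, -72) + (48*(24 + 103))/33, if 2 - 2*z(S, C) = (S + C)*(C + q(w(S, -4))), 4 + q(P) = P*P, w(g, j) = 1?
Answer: 12087706/60203 ≈ 200.78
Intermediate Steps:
q(P) = -4 + P² (q(P) = -4 + P*P = -4 + P²)
z(S, C) = 1 - (-3 + C)*(C + S)/2 (z(S, C) = 1 - (S + C)*(C + (-4 + 1²))/2 = 1 - (C + S)*(C + (-4 + 1))/2 = 1 - (C + S)*(C - 3)/2 = 1 - (C + S)*(-3 + C)/2 = 1 - (-3 + C)*(C + S)/2)
-43935/z(-1, -72) + (48*(24 + 103))/33 = -43935/(1 - ½*(-72)² + (3/2)*(-72) + (3/2)*(-1) - ½*(-72)*(-1)) + (48*(24 + 103))/33 = -43935/(1 - ½*5184 - 108 - 3/2 - 36) + (48*127)*(1/33) = -43935/(1 - 2592 - 108 - 3/2 - 36) + 6096*(1/33) = -43935/(-5473/2) + 2032/11 = -43935*(-2/5473) + 2032/11 = 87870/5473 + 2032/11 = 12087706/60203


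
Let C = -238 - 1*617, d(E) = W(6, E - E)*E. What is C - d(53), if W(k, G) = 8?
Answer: -1279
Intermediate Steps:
d(E) = 8*E
C = -855 (C = -238 - 617 = -855)
C - d(53) = -855 - 8*53 = -855 - 1*424 = -855 - 424 = -1279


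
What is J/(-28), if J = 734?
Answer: -367/14 ≈ -26.214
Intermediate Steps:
J/(-28) = 734/(-28) = -1/28*734 = -367/14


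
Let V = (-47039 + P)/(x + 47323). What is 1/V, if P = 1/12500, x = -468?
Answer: -585687500/587987499 ≈ -0.99609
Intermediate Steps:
P = 1/12500 ≈ 8.0000e-5
V = -587987499/585687500 (V = (-47039 + 1/12500)/(-468 + 47323) = -587987499/12500/46855 = -587987499/12500*1/46855 = -587987499/585687500 ≈ -1.0039)
1/V = 1/(-587987499/585687500) = -585687500/587987499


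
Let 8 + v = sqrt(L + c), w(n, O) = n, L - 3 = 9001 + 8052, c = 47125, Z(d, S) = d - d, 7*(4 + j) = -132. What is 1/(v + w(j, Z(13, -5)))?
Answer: 1512/3098213 + 49*sqrt(64181)/3098213 ≈ 0.0044947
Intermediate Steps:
j = -160/7 (j = -4 + (1/7)*(-132) = -4 - 132/7 = -160/7 ≈ -22.857)
Z(d, S) = 0
L = 17056 (L = 3 + (9001 + 8052) = 3 + 17053 = 17056)
v = -8 + sqrt(64181) (v = -8 + sqrt(17056 + 47125) = -8 + sqrt(64181) ≈ 245.34)
1/(v + w(j, Z(13, -5))) = 1/((-8 + sqrt(64181)) - 160/7) = 1/(-216/7 + sqrt(64181))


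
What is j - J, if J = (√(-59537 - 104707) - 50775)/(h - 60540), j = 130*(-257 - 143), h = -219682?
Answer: -14571594775/280222 + I*√41061/140111 ≈ -52000.0 + 0.0014462*I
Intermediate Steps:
j = -52000 (j = 130*(-400) = -52000)
J = 50775/280222 - I*√41061/140111 (J = (√(-59537 - 104707) - 50775)/(-219682 - 60540) = (√(-164244) - 50775)/(-280222) = (2*I*√41061 - 50775)*(-1/280222) = (-50775 + 2*I*√41061)*(-1/280222) = 50775/280222 - I*√41061/140111 ≈ 0.1812 - 0.0014462*I)
j - J = -52000 - (50775/280222 - I*√41061/140111) = -52000 + (-50775/280222 + I*√41061/140111) = -14571594775/280222 + I*√41061/140111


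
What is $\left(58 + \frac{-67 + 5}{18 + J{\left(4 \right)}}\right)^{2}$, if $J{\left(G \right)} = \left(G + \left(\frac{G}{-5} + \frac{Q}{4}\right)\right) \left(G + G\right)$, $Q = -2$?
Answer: $\frac{31214569}{9801} \approx 3184.8$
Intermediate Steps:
$J{\left(G \right)} = 2 G \left(- \frac{1}{2} + \frac{4 G}{5}\right)$ ($J{\left(G \right)} = \left(G + \left(\frac{G}{-5} - \frac{2}{4}\right)\right) \left(G + G\right) = \left(G + \left(G \left(- \frac{1}{5}\right) - \frac{1}{2}\right)\right) 2 G = \left(G - \left(\frac{1}{2} + \frac{G}{5}\right)\right) 2 G = \left(- \frac{1}{2} + \frac{4 G}{5}\right) 2 G = 2 G \left(- \frac{1}{2} + \frac{4 G}{5}\right)$)
$\left(58 + \frac{-67 + 5}{18 + J{\left(4 \right)}}\right)^{2} = \left(58 + \frac{-67 + 5}{18 + \frac{1}{5} \cdot 4 \left(-5 + 8 \cdot 4\right)}\right)^{2} = \left(58 - \frac{62}{18 + \frac{1}{5} \cdot 4 \left(-5 + 32\right)}\right)^{2} = \left(58 - \frac{62}{18 + \frac{1}{5} \cdot 4 \cdot 27}\right)^{2} = \left(58 - \frac{62}{18 + \frac{108}{5}}\right)^{2} = \left(58 - \frac{62}{\frac{198}{5}}\right)^{2} = \left(58 - \frac{155}{99}\right)^{2} = \left(\frac{5587}{99}\right)^{2} = \frac{31214569}{9801}$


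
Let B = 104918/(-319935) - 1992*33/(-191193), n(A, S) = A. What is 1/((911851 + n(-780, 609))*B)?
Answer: 264802305/3832256429026 ≈ 6.9098e-5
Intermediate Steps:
B = 29444242/1853616135 (B = 104918*(-1/319935) - 65736*(-1/191193) = -9538/29085 + 21912/63731 = 29444242/1853616135 ≈ 0.015885)
1/((911851 + n(-780, 609))*B) = 1/((911851 - 780)*(29444242/1853616135)) = (1853616135/29444242)/911071 = (1/911071)*(1853616135/29444242) = 264802305/3832256429026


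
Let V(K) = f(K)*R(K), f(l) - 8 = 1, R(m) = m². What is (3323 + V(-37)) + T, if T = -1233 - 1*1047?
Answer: 13364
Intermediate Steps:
f(l) = 9 (f(l) = 8 + 1 = 9)
V(K) = 9*K²
T = -2280 (T = -1233 - 1047 = -2280)
(3323 + V(-37)) + T = (3323 + 9*(-37)²) - 2280 = (3323 + 9*1369) - 2280 = (3323 + 12321) - 2280 = 15644 - 2280 = 13364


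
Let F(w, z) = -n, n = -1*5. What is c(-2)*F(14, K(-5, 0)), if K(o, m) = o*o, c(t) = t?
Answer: -10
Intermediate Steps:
n = -5
K(o, m) = o**2
F(w, z) = 5 (F(w, z) = -1*(-5) = 5)
c(-2)*F(14, K(-5, 0)) = -2*5 = -10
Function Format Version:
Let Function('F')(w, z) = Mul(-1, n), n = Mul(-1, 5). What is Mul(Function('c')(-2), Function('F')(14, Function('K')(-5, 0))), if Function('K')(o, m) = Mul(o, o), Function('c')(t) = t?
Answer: -10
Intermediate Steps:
n = -5
Function('K')(o, m) = Pow(o, 2)
Function('F')(w, z) = 5 (Function('F')(w, z) = Mul(-1, -5) = 5)
Mul(Function('c')(-2), Function('F')(14, Function('K')(-5, 0))) = Mul(-2, 5) = -10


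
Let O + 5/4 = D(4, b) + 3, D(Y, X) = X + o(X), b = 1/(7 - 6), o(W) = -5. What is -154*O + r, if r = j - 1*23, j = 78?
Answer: 803/2 ≈ 401.50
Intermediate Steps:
b = 1 (b = 1/1 = 1)
D(Y, X) = -5 + X (D(Y, X) = X - 5 = -5 + X)
O = -9/4 (O = -5/4 + ((-5 + 1) + 3) = -5/4 + (-4 + 3) = -5/4 - 1 = -9/4 ≈ -2.2500)
r = 55 (r = 78 - 1*23 = 78 - 23 = 55)
-154*O + r = -154*(-9/4) + 55 = 693/2 + 55 = 803/2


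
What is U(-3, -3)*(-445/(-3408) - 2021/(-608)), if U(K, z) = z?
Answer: -447383/43168 ≈ -10.364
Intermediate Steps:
U(-3, -3)*(-445/(-3408) - 2021/(-608)) = -3*(-445/(-3408) - 2021/(-608)) = -3*(-445*(-1/3408) - 2021*(-1/608)) = -3*(445/3408 + 2021/608) = -3*447383/129504 = -447383/43168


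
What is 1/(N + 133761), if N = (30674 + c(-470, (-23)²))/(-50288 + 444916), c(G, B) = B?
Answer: 394628/52785867111 ≈ 7.4760e-6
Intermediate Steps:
N = 31203/394628 (N = (30674 + (-23)²)/(-50288 + 444916) = (30674 + 529)/394628 = 31203*(1/394628) = 31203/394628 ≈ 0.079069)
1/(N + 133761) = 1/(31203/394628 + 133761) = 1/(52785867111/394628) = 394628/52785867111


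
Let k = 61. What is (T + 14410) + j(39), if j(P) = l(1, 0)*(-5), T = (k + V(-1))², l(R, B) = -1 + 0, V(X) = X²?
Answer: 18259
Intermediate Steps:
l(R, B) = -1
T = 3844 (T = (61 + (-1)²)² = (61 + 1)² = 62² = 3844)
j(P) = 5 (j(P) = -1*(-5) = 5)
(T + 14410) + j(39) = (3844 + 14410) + 5 = 18254 + 5 = 18259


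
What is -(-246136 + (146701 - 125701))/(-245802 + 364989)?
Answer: 225136/119187 ≈ 1.8889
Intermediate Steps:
-(-246136 + (146701 - 125701))/(-245802 + 364989) = -(-246136 + 21000)/119187 = -(-225136)/119187 = -1*(-225136/119187) = 225136/119187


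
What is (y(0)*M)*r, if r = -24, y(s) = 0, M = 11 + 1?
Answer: 0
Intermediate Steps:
M = 12
(y(0)*M)*r = (0*12)*(-24) = 0*(-24) = 0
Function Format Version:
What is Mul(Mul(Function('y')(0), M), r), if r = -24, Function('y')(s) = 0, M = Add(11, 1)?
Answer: 0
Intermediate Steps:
M = 12
Mul(Mul(Function('y')(0), M), r) = Mul(Mul(0, 12), -24) = Mul(0, -24) = 0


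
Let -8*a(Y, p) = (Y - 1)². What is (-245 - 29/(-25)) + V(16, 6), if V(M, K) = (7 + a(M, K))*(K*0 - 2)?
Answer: -20159/100 ≈ -201.59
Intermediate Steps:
a(Y, p) = -(-1 + Y)²/8 (a(Y, p) = -(Y - 1)²/8 = -(-1 + Y)²/8)
V(M, K) = -14 + (-1 + M)²/4 (V(M, K) = (7 - (-1 + M)²/8)*(K*0 - 2) = (7 - (-1 + M)²/8)*(0 - 2) = (7 - (-1 + M)²/8)*(-2) = -14 + (-1 + M)²/4)
(-245 - 29/(-25)) + V(16, 6) = (-245 - 29/(-25)) + (-14 + (-1 + 16)²/4) = (-245 - 29*(-1/25)) + (-14 + (¼)*15²) = (-245 + 29/25) + (-14 + (¼)*225) = -6096/25 + (-14 + 225/4) = -6096/25 + 169/4 = -20159/100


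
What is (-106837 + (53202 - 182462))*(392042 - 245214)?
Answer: -34665650316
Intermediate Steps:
(-106837 + (53202 - 182462))*(392042 - 245214) = (-106837 - 129260)*146828 = -236097*146828 = -34665650316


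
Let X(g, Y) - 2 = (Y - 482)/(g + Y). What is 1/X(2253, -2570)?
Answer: 317/3686 ≈ 0.086001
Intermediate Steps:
X(g, Y) = 2 + (-482 + Y)/(Y + g) (X(g, Y) = 2 + (Y - 482)/(g + Y) = 2 + (-482 + Y)/(Y + g))
1/X(2253, -2570) = 1/((-482 + 2*2253 + 3*(-2570))/(-2570 + 2253)) = 1/((-482 + 4506 - 7710)/(-317)) = 1/(-1/317*(-3686)) = 1/(3686/317) = 317/3686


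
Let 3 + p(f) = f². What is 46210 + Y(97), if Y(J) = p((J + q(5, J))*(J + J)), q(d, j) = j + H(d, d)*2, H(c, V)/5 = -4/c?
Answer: 1302101263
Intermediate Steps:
H(c, V) = -20/c (H(c, V) = 5*(-4/c) = -20/c)
q(d, j) = j - 40/d (q(d, j) = j - 20/d*2 = j - 40/d)
p(f) = -3 + f²
Y(J) = -3 + 4*J²*(-8 + 2*J)² (Y(J) = -3 + ((J + (J - 40/5))*(J + J))² = -3 + ((J + (J - 40*⅕))*(2*J))² = -3 + ((J + (J - 8))*(2*J))² = -3 + ((J + (-8 + J))*(2*J))² = -3 + ((-8 + 2*J)*(2*J))² = -3 + (2*J*(-8 + 2*J))² = -3 + 4*J²*(-8 + 2*J)²)
46210 + Y(97) = 46210 + (-3 + 16*97²*(-4 + 97)²) = 46210 + (-3 + 16*9409*93²) = 46210 + (-3 + 16*9409*8649) = 46210 + (-3 + 1302055056) = 46210 + 1302055053 = 1302101263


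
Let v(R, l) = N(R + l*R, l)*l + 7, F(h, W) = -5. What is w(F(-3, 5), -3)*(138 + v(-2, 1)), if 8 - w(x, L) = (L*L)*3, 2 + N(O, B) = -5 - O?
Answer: -2698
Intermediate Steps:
N(O, B) = -7 - O (N(O, B) = -2 + (-5 - O) = -7 - O)
v(R, l) = 7 + l*(-7 - R - R*l) (v(R, l) = (-7 - (R + l*R))*l + 7 = (-7 - (R + R*l))*l + 7 = (-7 + (-R - R*l))*l + 7 = (-7 - R - R*l)*l + 7 = l*(-7 - R - R*l) + 7 = 7 + l*(-7 - R - R*l))
w(x, L) = 8 - 3*L**2 (w(x, L) = 8 - L*L*3 = 8 - L**2*3 = 8 - 3*L**2)
w(F(-3, 5), -3)*(138 + v(-2, 1)) = (8 - 3*(-3)**2)*(138 + (7 - 1*1*(7 - 2*(1 + 1)))) = (8 - 3*9)*(138 + (7 - 1*1*(7 - 2*2))) = (8 - 27)*(138 + (7 - 1*1*(7 - 4))) = -19*(138 + (7 - 1*1*3)) = -19*(138 + (7 - 3)) = -19*(138 + 4) = -19*142 = -2698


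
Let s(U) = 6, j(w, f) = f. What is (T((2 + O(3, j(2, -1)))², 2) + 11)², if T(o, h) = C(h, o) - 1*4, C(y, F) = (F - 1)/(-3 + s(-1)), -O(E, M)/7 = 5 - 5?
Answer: 64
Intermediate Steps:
O(E, M) = 0 (O(E, M) = -7*(5 - 5) = -7*0 = 0)
C(y, F) = -⅓ + F/3 (C(y, F) = (F - 1)/(-3 + 6) = (-1 + F)/3 = (-1 + F)*(⅓) = -⅓ + F/3)
T(o, h) = -13/3 + o/3 (T(o, h) = (-⅓ + o/3) - 1*4 = (-⅓ + o/3) - 4 = -13/3 + o/3)
(T((2 + O(3, j(2, -1)))², 2) + 11)² = ((-13/3 + (2 + 0)²/3) + 11)² = ((-13/3 + (⅓)*2²) + 11)² = ((-13/3 + (⅓)*4) + 11)² = ((-13/3 + 4/3) + 11)² = (-3 + 11)² = 8² = 64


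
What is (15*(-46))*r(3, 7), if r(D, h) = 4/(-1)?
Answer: 2760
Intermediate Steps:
r(D, h) = -4 (r(D, h) = 4*(-1) = -4)
(15*(-46))*r(3, 7) = (15*(-46))*(-4) = -690*(-4) = 2760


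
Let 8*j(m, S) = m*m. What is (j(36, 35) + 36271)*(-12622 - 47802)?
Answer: -2201427592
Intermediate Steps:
j(m, S) = m²/8 (j(m, S) = (m*m)/8 = m²/8)
(j(36, 35) + 36271)*(-12622 - 47802) = ((⅛)*36² + 36271)*(-12622 - 47802) = ((⅛)*1296 + 36271)*(-60424) = (162 + 36271)*(-60424) = 36433*(-60424) = -2201427592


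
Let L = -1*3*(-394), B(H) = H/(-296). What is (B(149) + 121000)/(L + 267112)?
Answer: 35815851/79415024 ≈ 0.45100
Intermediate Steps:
B(H) = -H/296 (B(H) = H*(-1/296) = -H/296)
L = 1182 (L = -3*(-394) = 1182)
(B(149) + 121000)/(L + 267112) = (-1/296*149 + 121000)/(1182 + 267112) = (-149/296 + 121000)/268294 = (35815851/296)*(1/268294) = 35815851/79415024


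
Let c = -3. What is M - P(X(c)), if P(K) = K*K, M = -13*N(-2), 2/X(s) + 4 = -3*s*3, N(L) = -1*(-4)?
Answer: -27512/529 ≈ -52.008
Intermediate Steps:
N(L) = 4
X(s) = 2/(-4 - 9*s) (X(s) = 2/(-4 - 3*s*3) = 2/(-4 - 9*s))
M = -52 (M = -13*4 = -52)
P(K) = K**2
M - P(X(c)) = -52 - (-2/(4 + 9*(-3)))**2 = -52 - (-2/(4 - 27))**2 = -52 - (-2/(-23))**2 = -52 - (-2*(-1/23))**2 = -52 - (2/23)**2 = -52 - 1*4/529 = -52 - 4/529 = -27512/529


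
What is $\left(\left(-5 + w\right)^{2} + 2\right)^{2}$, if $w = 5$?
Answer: $4$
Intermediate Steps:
$\left(\left(-5 + w\right)^{2} + 2\right)^{2} = \left(\left(-5 + 5\right)^{2} + 2\right)^{2} = \left(0^{2} + 2\right)^{2} = \left(0 + 2\right)^{2} = 2^{2} = 4$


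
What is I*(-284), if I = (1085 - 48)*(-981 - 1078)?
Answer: 606391972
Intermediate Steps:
I = -2135183 (I = 1037*(-2059) = -2135183)
I*(-284) = -2135183*(-284) = 606391972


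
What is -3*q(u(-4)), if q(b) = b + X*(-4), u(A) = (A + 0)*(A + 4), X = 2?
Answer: 24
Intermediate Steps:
u(A) = A*(4 + A)
q(b) = -8 + b (q(b) = b + 2*(-4) = b - 8 = -8 + b)
-3*q(u(-4)) = -3*(-8 - 4*(4 - 4)) = -3*(-8 - 4*0) = -3*(-8 + 0) = -3*(-8) = 24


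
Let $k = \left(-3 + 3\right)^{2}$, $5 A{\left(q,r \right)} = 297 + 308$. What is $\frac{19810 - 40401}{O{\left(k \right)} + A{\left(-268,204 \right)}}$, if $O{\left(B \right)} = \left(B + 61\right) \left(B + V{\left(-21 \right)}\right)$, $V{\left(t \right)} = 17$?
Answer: $- \frac{20591}{1158} \approx -17.782$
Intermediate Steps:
$A{\left(q,r \right)} = 121$ ($A{\left(q,r \right)} = \frac{297 + 308}{5} = \frac{1}{5} \cdot 605 = 121$)
$k = 0$ ($k = 0^{2} = 0$)
$O{\left(B \right)} = \left(17 + B\right) \left(61 + B\right)$ ($O{\left(B \right)} = \left(B + 61\right) \left(B + 17\right) = \left(61 + B\right) \left(17 + B\right) = \left(17 + B\right) \left(61 + B\right)$)
$\frac{19810 - 40401}{O{\left(k \right)} + A{\left(-268,204 \right)}} = \frac{19810 - 40401}{\left(1037 + 0^{2} + 78 \cdot 0\right) + 121} = - \frac{20591}{\left(1037 + 0 + 0\right) + 121} = - \frac{20591}{1037 + 121} = - \frac{20591}{1158}$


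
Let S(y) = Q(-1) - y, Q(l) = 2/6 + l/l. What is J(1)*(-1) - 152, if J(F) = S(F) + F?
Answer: -460/3 ≈ -153.33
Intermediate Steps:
Q(l) = 4/3 (Q(l) = 2*(⅙) + 1 = ⅓ + 1 = 4/3)
S(y) = 4/3 - y
J(F) = 4/3 (J(F) = (4/3 - F) + F = 4/3)
J(1)*(-1) - 152 = (4/3)*(-1) - 152 = -4/3 - 152 = -460/3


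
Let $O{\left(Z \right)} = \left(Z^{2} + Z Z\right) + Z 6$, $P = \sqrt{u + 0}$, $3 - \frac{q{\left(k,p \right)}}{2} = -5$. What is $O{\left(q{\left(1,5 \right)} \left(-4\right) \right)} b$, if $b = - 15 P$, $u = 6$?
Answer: $- 117120 \sqrt{6} \approx -2.8688 \cdot 10^{5}$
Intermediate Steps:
$q{\left(k,p \right)} = 16$ ($q{\left(k,p \right)} = 6 - -10 = 6 + 10 = 16$)
$P = \sqrt{6}$ ($P = \sqrt{6 + 0} = \sqrt{6} \approx 2.4495$)
$O{\left(Z \right)} = 2 Z^{2} + 6 Z$ ($O{\left(Z \right)} = \left(Z^{2} + Z^{2}\right) + 6 Z = 2 Z^{2} + 6 Z$)
$b = - 15 \sqrt{6} \approx -36.742$
$O{\left(q{\left(1,5 \right)} \left(-4\right) \right)} b = 2 \cdot 16 \left(-4\right) \left(3 + 16 \left(-4\right)\right) \left(- 15 \sqrt{6}\right) = 2 \left(-64\right) \left(3 - 64\right) \left(- 15 \sqrt{6}\right) = 2 \left(-64\right) \left(-61\right) \left(- 15 \sqrt{6}\right) = 7808 \left(- 15 \sqrt{6}\right) = - 117120 \sqrt{6}$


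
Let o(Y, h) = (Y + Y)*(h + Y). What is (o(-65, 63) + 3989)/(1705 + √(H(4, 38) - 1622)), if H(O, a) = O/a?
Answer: 137646355/55264291 - 50988*I*√4066/55264291 ≈ 2.4907 - 0.058831*I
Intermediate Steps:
o(Y, h) = 2*Y*(Y + h) (o(Y, h) = (2*Y)*(Y + h) = 2*Y*(Y + h))
(o(-65, 63) + 3989)/(1705 + √(H(4, 38) - 1622)) = (2*(-65)*(-65 + 63) + 3989)/(1705 + √(4/38 - 1622)) = (2*(-65)*(-2) + 3989)/(1705 + √(4*(1/38) - 1622)) = (260 + 3989)/(1705 + √(2/19 - 1622)) = 4249/(1705 + √(-30816/19)) = 4249/(1705 + 12*I*√4066/19)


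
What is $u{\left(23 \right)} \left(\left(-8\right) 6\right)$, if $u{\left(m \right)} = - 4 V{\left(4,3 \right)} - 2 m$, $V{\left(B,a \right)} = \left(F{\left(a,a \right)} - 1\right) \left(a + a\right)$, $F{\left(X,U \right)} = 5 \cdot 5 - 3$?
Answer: $26400$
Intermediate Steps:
$F{\left(X,U \right)} = 22$ ($F{\left(X,U \right)} = 25 - 3 = 22$)
$V{\left(B,a \right)} = 42 a$ ($V{\left(B,a \right)} = \left(22 - 1\right) \left(a + a\right) = 21 \cdot 2 a = 42 a$)
$u{\left(m \right)} = -504 - 2 m$ ($u{\left(m \right)} = - 4 \cdot 42 \cdot 3 - 2 m = \left(-4\right) 126 - 2 m = -504 - 2 m$)
$u{\left(23 \right)} \left(\left(-8\right) 6\right) = \left(-504 - 46\right) \left(\left(-8\right) 6\right) = \left(-504 - 46\right) \left(-48\right) = \left(-550\right) \left(-48\right) = 26400$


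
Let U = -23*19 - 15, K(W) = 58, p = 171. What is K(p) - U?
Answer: 510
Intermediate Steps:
U = -452 (U = -437 - 15 = -452)
K(p) - U = 58 - 1*(-452) = 58 + 452 = 510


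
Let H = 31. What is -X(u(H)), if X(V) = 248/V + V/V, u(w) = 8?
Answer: -32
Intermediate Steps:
X(V) = 1 + 248/V (X(V) = 248/V + 1 = 1 + 248/V)
-X(u(H)) = -(248 + 8)/8 = -256/8 = -1*32 = -32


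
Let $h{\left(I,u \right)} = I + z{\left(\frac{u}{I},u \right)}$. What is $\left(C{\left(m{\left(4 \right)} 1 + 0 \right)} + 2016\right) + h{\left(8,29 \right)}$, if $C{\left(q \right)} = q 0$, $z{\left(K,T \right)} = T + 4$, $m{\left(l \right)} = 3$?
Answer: $2057$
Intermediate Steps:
$z{\left(K,T \right)} = 4 + T$
$h{\left(I,u \right)} = 4 + I + u$ ($h{\left(I,u \right)} = I + \left(4 + u\right) = 4 + I + u$)
$C{\left(q \right)} = 0$
$\left(C{\left(m{\left(4 \right)} 1 + 0 \right)} + 2016\right) + h{\left(8,29 \right)} = \left(0 + 2016\right) + \left(4 + 8 + 29\right) = 2016 + 41 = 2057$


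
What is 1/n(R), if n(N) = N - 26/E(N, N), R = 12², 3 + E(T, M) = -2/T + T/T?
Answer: 145/22752 ≈ 0.0063731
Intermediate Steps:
E(T, M) = -2 - 2/T (E(T, M) = -3 + (-2/T + T/T) = -3 + (-2/T + 1) = -3 + (1 - 2/T) = -2 - 2/T)
R = 144
n(N) = N - 26/(-2 - 2/N)
1/n(R) = 1/(144*(14 + 144)/(1 + 144)) = 1/(144*158/145) = 1/(144*(1/145)*158) = 1/(22752/145) = 145/22752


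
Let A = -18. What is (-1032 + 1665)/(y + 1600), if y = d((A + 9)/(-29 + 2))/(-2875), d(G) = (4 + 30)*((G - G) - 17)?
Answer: 606625/1533526 ≈ 0.39558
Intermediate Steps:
d(G) = -578 (d(G) = 34*(0 - 17) = 34*(-17) = -578)
y = 578/2875 (y = -578/(-2875) = -578*(-1/2875) = 578/2875 ≈ 0.20104)
(-1032 + 1665)/(y + 1600) = (-1032 + 1665)/(578/2875 + 1600) = 633/(4600578/2875) = 633*(2875/4600578) = 606625/1533526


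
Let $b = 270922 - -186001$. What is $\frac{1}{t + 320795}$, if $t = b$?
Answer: $\frac{1}{777718} \approx 1.2858 \cdot 10^{-6}$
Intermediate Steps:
$b = 456923$ ($b = 270922 + 186001 = 456923$)
$t = 456923$
$\frac{1}{t + 320795} = \frac{1}{456923 + 320795} = \frac{1}{777718}$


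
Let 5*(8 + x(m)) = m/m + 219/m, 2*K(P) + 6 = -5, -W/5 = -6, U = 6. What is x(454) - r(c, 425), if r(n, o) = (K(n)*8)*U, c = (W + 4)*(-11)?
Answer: 581793/2270 ≈ 256.30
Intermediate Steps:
W = 30 (W = -5*(-6) = 30)
K(P) = -11/2 (K(P) = -3 + (½)*(-5) = -3 - 5/2 = -11/2)
x(m) = -39/5 + 219/(5*m) (x(m) = -8 + (m/m + 219/m)/5 = -8 + (1 + 219/m)/5 = -8 + (⅕ + 219/(5*m)) = -39/5 + 219/(5*m))
c = -374 (c = (30 + 4)*(-11) = 34*(-11) = -374)
r(n, o) = -264 (r(n, o) = -11/2*8*6 = -44*6 = -264)
x(454) - r(c, 425) = (⅗)*(73 - 13*454)/454 - 1*(-264) = (⅗)*(1/454)*(73 - 5902) + 264 = (⅗)*(1/454)*(-5829) + 264 = -17487/2270 + 264 = 581793/2270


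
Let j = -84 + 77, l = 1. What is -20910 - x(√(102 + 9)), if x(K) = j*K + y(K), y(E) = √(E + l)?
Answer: -20910 - √(1 + √111) + 7*√111 ≈ -20840.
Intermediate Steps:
j = -7
y(E) = √(1 + E) (y(E) = √(E + 1) = √(1 + E))
x(K) = √(1 + K) - 7*K (x(K) = -7*K + √(1 + K) = √(1 + K) - 7*K)
-20910 - x(√(102 + 9)) = -20910 - (√(1 + √(102 + 9)) - 7*√(102 + 9)) = -20910 - (√(1 + √111) - 7*√111) = -20910 + (-√(1 + √111) + 7*√111) = -20910 - √(1 + √111) + 7*√111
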